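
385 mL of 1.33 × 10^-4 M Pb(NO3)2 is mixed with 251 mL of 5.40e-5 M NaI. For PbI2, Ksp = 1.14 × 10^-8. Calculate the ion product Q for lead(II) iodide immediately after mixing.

3.66 x 10^-14

Total volume = 385 + 251 = 636 mL.
[Pb^2+] = 1.33 × 10^-4 × (385/636) = 8.051 × 10^-5 M
[I^-] = 5.40 x 10^-5 × (251/636) = 2.131 × 10^-5 M
PbI2(s) ⇌ Pb^2+(aq) + 2 I^-(aq), so Q = [Pb^2+][I^-]^2
Q = (8.051 × 10^-5)(2.131 × 10^-5)^2 = 3.66 × 10^-14
Q < Ksp, so no precipitate of PbI2 forms.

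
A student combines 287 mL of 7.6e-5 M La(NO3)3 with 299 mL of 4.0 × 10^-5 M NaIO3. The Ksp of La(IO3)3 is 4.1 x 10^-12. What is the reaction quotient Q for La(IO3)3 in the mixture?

Q ≈ 3.2 × 10^-19

Total volume = 287 + 299 = 586 mL.
[La^3+] = 7.6 × 10^-5 × (287/586) = 3.72 x 10^-5 M
[IO3^-] = 4.0 × 10^-5 × (299/586) = 2.04 × 10^-5 M
La(IO3)3(s) ⇌ La^3+ + 3 IO3^-, so Q = [La^3+][IO3^-]^3
Q = (3.72 × 10^-5)(2.04 × 10^-5)^3 = 3.2 × 10^-19
Q < Ksp, so no precipitate of La(IO3)3 forms.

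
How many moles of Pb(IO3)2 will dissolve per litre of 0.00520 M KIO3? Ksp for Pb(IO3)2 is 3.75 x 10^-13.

Pb(IO3)2(s) ⇌ Pb^2+ + 2 IO3^-
Ksp = [Pb^2+][IO3^-]^2
Let s be the molar solubility in this solution. [Pb^2+] = s, [IO3^-] = 0.00520 + 2s ≈ 0.00520 (since IO3^- from KIO3 dominates).
Ksp ≈ s × (0.00520)^2
s = 1.39 × 10^-8 M
Check: 2s = 2.8 x 10^-8 ≪ 0.00520, so the approximation is valid.

s = 1.39 × 10^-8 M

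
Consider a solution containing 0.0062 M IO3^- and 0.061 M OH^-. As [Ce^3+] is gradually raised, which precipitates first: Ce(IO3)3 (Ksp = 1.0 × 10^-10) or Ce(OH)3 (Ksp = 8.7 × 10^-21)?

Precipitation of each salt starts when its ion product equals its Ksp.
For Ce(IO3)3: 1.0 × 10^-10 = (0.0062)^3 × [Ce^3+]  ⇒  [Ce^3+] = 4.2 × 10^-4 M.
For Ce(OH)3: 8.7 × 10^-21 = (0.061)^3 × [Ce^3+]  ⇒  [Ce^3+] = 3.8 × 10^-17 M.
The salt with the lower threshold [Ce^3+] precipitates first: Ce(OH)3.

Ce(OH)3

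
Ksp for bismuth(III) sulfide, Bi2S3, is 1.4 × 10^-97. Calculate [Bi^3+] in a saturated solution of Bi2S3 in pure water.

Bi2S3(s) <=> 2 Bi^3+ + 3 S^2-
Ksp = [Bi^3+]^2[S^2-]^3
With molar solubility s: [Bi^3+] = 2s, [S^2-] = 3s.
Ksp = (2s)^2(3s)^3 = 108s^5
s^5 = 1.4 × 10^-97 / 108, so s = 1.67 x 10^-20 M
[Bi^3+] = 2s = 3.3 x 10^-20 M

3.3e-20 M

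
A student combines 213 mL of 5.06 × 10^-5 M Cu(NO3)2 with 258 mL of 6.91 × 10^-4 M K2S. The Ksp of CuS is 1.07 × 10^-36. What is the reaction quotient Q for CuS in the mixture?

Total volume = 213 + 258 = 471 mL.
[Cu^2+] = 5.06 × 10^-5 × (213/471) = 2.288 × 10^-5 M
[S^2-] = 6.91 × 10^-4 × (258/471) = 3.785 x 10^-4 M
CuS(s) ⇌ Cu^2+ + S^2-, so Q = [Cu^2+][S^2-]
Q = (2.288 x 10^-5)(3.785 × 10^-4) = 8.66 x 10^-9
Q > Ksp, so CuS will precipitate.

Q = 8.66 × 10^-9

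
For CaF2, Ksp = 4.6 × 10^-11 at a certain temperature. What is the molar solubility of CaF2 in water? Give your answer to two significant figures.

2.3e-4 M

CaF2(s) <=> Ca^2+ + 2 F^-
Ksp = [Ca^2+][F^-]^2
For each mole of CaF2 that dissolves: [Ca^2+] = s, [F^-] = 2s.
Substituting: Ksp = s(2s)^2 = 4s^3
s = (4.6 × 10^-11 / 4)^(1/3) = 2.3 × 10^-4 M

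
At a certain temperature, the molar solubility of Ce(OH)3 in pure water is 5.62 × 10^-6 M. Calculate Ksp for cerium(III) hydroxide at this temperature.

Ce(OH)3(s) <=> Ce^3+(aq) + 3 OH^-(aq)
For each mole of Ce(OH)3 that dissolves: [Ce^3+] = s, [OH^-] = 3s.
Ksp = [Ce^3+][OH^-]^3
So Ksp = s × (3s)^3 = 27s^4
Ksp = 27 × (5.62 × 10^-6)^4 = 2.69 × 10^-20

Ksp ≈ 2.69 × 10^-20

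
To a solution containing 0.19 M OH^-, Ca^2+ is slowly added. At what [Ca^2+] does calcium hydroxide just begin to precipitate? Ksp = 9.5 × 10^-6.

Ca(OH)2(s) ⇌ Ca^2+(aq) + 2 OH^-(aq)
Ksp = [Ca^2+][OH^-]^2
Precipitation begins when Q = Ksp. With [OH^-] = 0.19 M:
9.5 × 10^-6 = (0.19)^2 × [Ca^2+]
[Ca^2+] = (9.5 × 10^-6 / 3.61 x 10^-2) = 2.6 × 10^-4 M

[Ca^2+] ≈ 2.6 x 10^-4 M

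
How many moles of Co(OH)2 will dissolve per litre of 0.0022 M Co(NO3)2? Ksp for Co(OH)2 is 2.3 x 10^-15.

Co(OH)2(s) ⇌ Co^2+ + 2 OH^-
Ksp = [Co^2+][OH^-]^2
If s mol/L dissolves here, [Co^2+] = 0.0022 + s ≈ 0.0022, [OH^-] = 2s (common-ion effect: Co^2+ is already 0.0022 M).
Ksp ≈ 0.0022 × (2s)^2
s = 5.1 x 10^-7 M
Check: s = 5.1 x 10^-7 ≪ 0.0022, so the approximation is valid.

5.1e-7 M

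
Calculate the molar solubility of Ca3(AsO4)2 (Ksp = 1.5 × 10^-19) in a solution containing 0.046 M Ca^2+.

Ca3(AsO4)2(s) <=> 3 Ca^2+ + 2 AsO4^3-
Ksp = [Ca^2+]^3[AsO4^3-]^2
Let s be the molar solubility in this solution. [Ca^2+] = 0.046 + 3s ≈ 0.046, [AsO4^3-] = 2s (common-ion effect: Ca^2+ is already 0.046 M).
Ksp ≈ (0.046)^3 × (2s)^2
s = 2.0 × 10^-8 M
Check: 3s = 5.9 x 10^-8 ≪ 0.046, so the approximation is valid.

2.0 × 10^-8 M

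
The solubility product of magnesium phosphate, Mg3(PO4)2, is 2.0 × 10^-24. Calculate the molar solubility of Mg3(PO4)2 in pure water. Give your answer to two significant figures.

s = 7.1 × 10^-6 M

Mg3(PO4)2(s) ⇌ 3 Mg^2+(aq) + 2 PO4^3-(aq)
Ksp = [Mg^2+]^3[PO4^3-]^2
Let s = molar solubility. Then [Mg^2+] = 3s and [PO4^3-] = 2s.
So Ksp = (3s)^3 × (2s)^2 = 108s^5
Solving, s = (2.0 × 10^-24/108)^(1/5) = 7.1 × 10^-6 M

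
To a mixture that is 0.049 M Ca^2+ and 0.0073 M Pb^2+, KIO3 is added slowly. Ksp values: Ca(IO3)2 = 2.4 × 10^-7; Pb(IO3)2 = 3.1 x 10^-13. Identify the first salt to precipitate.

Pb(IO3)2

Precipitation of each salt starts when its ion product equals its Ksp.
For Ca(IO3)2: 2.4 × 10^-7 = 0.049 × [IO3^-]^2  ⇒  [IO3^-] = 2.2 × 10^-3 M.
For Pb(IO3)2: 3.1 x 10^-13 = 0.0073 × [IO3^-]^2  ⇒  [IO3^-] = 6.5 × 10^-6 M.
The salt with the lower threshold [IO3^-] precipitates first: Pb(IO3)2.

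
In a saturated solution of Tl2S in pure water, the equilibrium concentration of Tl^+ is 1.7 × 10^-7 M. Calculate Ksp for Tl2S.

Tl2S(s) ⇌ 2 Tl^+ + S^2-
Stoichiometry gives [S^2-] = (1/2)[Tl^+] = 8.50 × 10^-8 M.
Ksp = [Tl^+]^2[S^2-]
Ksp = (1.7 x 10^-7)^2 × 8.50 x 10^-8 = 2.5 × 10^-21

2.5e-21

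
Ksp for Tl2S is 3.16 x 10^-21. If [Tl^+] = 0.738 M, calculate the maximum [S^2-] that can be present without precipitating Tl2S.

5.80e-21 M

Tl2S(s) <=> 2 Tl^+(aq) + S^2-(aq)
Ksp = [Tl^+]^2[S^2-]
Precipitation begins when Q = Ksp. With [Tl^+] = 0.738 M:
3.16 x 10^-21 = (0.738)^2 × [S^2-]
[S^2-] = (3.16 x 10^-21 / 5.446 x 10^-1) = 5.80 × 10^-21 M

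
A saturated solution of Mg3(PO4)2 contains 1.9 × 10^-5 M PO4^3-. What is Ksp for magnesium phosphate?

Mg3(PO4)2(s) ⇌ 3 Mg^2+(aq) + 2 PO4^3-(aq)
Stoichiometry gives [Mg^2+] = (3/2)[PO4^3-] = 2.85 x 10^-5 M.
Ksp = [Mg^2+]^3[PO4^3-]^2
Ksp = (2.85 × 10^-5)^3 × (1.9 × 10^-5)^2 = 8.4 x 10^-24

Ksp = 8.4e-24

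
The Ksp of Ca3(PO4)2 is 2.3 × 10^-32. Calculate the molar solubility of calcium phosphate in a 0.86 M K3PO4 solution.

Ca3(PO4)2(s) ⇌ 3 Ca^2+(aq) + 2 PO4^3-(aq)
Ksp = [Ca^2+]^3[PO4^3-]^2
If s mol/L dissolves here, [Ca^2+] = 3s, [PO4^3-] = 0.86 + 2s ≈ 0.86 (Ksp is small, so little additional dissolves).
Ksp ≈ (3s)^3 × (0.86)^2
s = 1.0 × 10^-11 M
Check: 2s = 2.1 × 10^-11 ≪ 0.86, so the approximation is valid.

s ≈ 1.0e-11 M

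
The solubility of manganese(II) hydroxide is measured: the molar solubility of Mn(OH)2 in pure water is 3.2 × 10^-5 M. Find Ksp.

Ksp ≈ 1.3e-13

Mn(OH)2(s) <=> Mn^2+(aq) + 2 OH^-(aq)
If s mol/L of Mn(OH)2 dissolves, [Mn^2+] = s and [OH^-] = 2s.
Ksp = [Mn^2+][OH^-]^2
Ksp = s(2s)^2 = 4s^3
With s = 3.2 x 10^-5: Ksp = 1.3 x 10^-13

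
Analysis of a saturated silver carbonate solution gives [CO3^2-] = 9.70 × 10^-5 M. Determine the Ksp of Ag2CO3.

3.65e-12

Ag2CO3(s) ⇌ 2 Ag^+(aq) + CO3^2-(aq)
Stoichiometry gives [Ag^+] = (2/1)[CO3^2-] = 1.940 × 10^-4 M.
Ksp = [Ag^+]^2[CO3^2-]
Ksp = (1.940 × 10^-4)^2 × 9.70 x 10^-5 = 3.65 x 10^-12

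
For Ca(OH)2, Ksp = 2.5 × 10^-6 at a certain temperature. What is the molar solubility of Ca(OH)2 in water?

8.5 × 10^-3 M

Ca(OH)2(s) ⇌ Ca^2+(aq) + 2 OH^-(aq)
Ksp = [Ca^2+][OH^-]^2
With molar solubility s: [Ca^2+] = s, [OH^-] = 2s.
So Ksp = s × (2s)^2 = 4s^3
s^3 = 2.5 × 10^-6 / 4, so s = 8.5 × 10^-3 M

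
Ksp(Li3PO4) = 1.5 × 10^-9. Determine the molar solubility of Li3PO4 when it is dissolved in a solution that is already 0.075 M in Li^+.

Li3PO4(s) <=> 3 Li^+ + PO4^3-
Ksp = [Li^+]^3[PO4^3-]
Let s be the molar solubility in this solution. [Li^+] = 0.075 + 3s ≈ 0.075, [PO4^3-] = s (Ksp is small, so little additional dissolves).
Ksp ≈ (0.075)^3 × s
s = 3.6 x 10^-6 M
Check: 3s = 1.1 x 10^-5 ≪ 0.075, so the approximation is valid.

s ≈ 3.6e-6 M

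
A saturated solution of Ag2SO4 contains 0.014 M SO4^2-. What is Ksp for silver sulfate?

Ksp ≈ 1.1 × 10^-5

Ag2SO4(s) ⇌ 2 Ag^+(aq) + SO4^2-(aq)
Stoichiometry gives [Ag^+] = (2/1)[SO4^2-] = 2.80 × 10^-2 M.
Ksp = [Ag^+]^2[SO4^2-]
Ksp = (2.80 × 10^-2)^2 × 1.4 x 10^-2 = 1.1 x 10^-5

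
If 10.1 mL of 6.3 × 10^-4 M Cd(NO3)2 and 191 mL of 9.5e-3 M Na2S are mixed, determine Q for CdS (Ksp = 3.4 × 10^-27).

Total volume = 10.1 + 191 = 201.1 mL.
[Cd^2+] = 6.3 x 10^-4 × (10.1/201.1) = 3.16 x 10^-5 M
[S^2-] = 9.5 × 10^-3 × (191/201.1) = 9.02 x 10^-3 M
CdS(s) ⇌ Cd^2+ + S^2-, so Q = [Cd^2+][S^2-]
Q = (3.16 x 10^-5)(9.02 × 10^-3) = 2.9 × 10^-7
Q > Ksp, so CdS will precipitate.

Q = 2.9 × 10^-7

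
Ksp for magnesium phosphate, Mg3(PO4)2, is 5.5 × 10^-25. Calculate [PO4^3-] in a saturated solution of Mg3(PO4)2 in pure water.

Mg3(PO4)2(s) ⇌ 3 Mg^2+(aq) + 2 PO4^3-(aq)
Ksp = [Mg^2+]^3[PO4^3-]^2
Let s = molar solubility. Then [Mg^2+] = 3s and [PO4^3-] = 2s.
So Ksp = (3s)^3 × (2s)^2 = 108s^5
s = (5.5 × 10^-25 / 108)^(1/5) = 5.51 x 10^-6 M
[PO4^3-] = 2s = 1.1 × 10^-5 M

[PO4^3-] = 1.1e-5 M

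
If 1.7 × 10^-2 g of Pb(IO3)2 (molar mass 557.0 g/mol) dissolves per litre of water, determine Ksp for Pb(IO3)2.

1.1e-13

Molar solubility s = (1.7 × 10^-2 g/L) / (557.0 g/mol) = 3.05 × 10^-5 M.
Pb(IO3)2(s) ⇌ Pb^2+ + 2 IO3^-
If s mol/L of Pb(IO3)2 dissolves, [Pb^2+] = s and [IO3^-] = 2s.
Ksp = [Pb^2+][IO3^-]^2
Substituting: Ksp = s(2s)^2 = 4s^3
With s = 3.05 x 10^-5: Ksp = 1.1 × 10^-13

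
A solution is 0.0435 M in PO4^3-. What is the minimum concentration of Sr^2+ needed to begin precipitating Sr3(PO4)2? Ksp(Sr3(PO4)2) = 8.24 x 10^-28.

[Sr^2+] ≈ 7.58 x 10^-9 M

Sr3(PO4)2(s) <=> 3 Sr^2+(aq) + 2 PO4^3-(aq)
Ksp = [Sr^2+]^3[PO4^3-]^2
Precipitation begins when Q = Ksp. With [PO4^3-] = 0.0435 M:
8.24 x 10^-28 = (0.0435)^2 × [Sr^2+]^3
[Sr^2+] = (8.24 x 10^-28 / 1.892 x 10^-3)^(1/3) = 7.58 × 10^-9 M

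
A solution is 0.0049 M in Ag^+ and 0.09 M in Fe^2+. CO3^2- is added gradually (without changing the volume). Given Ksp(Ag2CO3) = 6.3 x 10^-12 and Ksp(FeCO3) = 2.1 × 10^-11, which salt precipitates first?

Each salt begins to precipitate when Q = Ksp, i.e. when [CO3^2-] reaches its threshold.
For Ag2CO3: 6.3 x 10^-12 = (0.0049)^2 × [CO3^2-]  ⇒  [CO3^2-] = 2.6 × 10^-7 M.
For FeCO3: 2.1 × 10^-11 = 0.09 × [CO3^2-]  ⇒  [CO3^2-] = 2.3 × 10^-10 M.
The salt with the lower threshold [CO3^2-] precipitates first: FeCO3.

FeCO3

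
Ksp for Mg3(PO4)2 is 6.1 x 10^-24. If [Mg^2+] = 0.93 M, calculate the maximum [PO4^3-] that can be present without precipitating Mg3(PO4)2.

Mg3(PO4)2(s) ⇌ 3 Mg^2+ + 2 PO4^3-
Ksp = [Mg^2+]^3[PO4^3-]^2
Precipitation begins when Q = Ksp. With [Mg^2+] = 0.93 M:
6.1 x 10^-24 = (0.93)^3 × [PO4^3-]^2
[PO4^3-] = (6.1 x 10^-24 / 8.04 × 10^-1)^(1/2) = 2.8 × 10^-12 M

[PO4^3-] = 2.8 × 10^-12 M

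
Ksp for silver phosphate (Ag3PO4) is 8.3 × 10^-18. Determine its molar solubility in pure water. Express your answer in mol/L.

s ≈ 2.4 × 10^-5 M

Ag3PO4(s) ⇌ 3 Ag^+(aq) + PO4^3-(aq)
Ksp = [Ag^+]^3[PO4^3-]
With molar solubility s: [Ag^+] = 3s, [PO4^3-] = s.
Substituting: Ksp = (3s)^3s = 27s^4
s = (8.3 × 10^-18 / 27)^(1/4) = 2.4 × 10^-5 M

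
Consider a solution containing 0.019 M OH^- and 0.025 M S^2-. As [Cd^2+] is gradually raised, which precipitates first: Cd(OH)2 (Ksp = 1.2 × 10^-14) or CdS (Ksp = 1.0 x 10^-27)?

CdS

Precipitation of each salt starts when its ion product equals its Ksp.
For Cd(OH)2: 1.2 × 10^-14 = (0.019)^2 × [Cd^2+]  ⇒  [Cd^2+] = 3.3 × 10^-11 M.
For CdS: 1.0 x 10^-27 = 0.025 × [Cd^2+]  ⇒  [Cd^2+] = 4.0 × 10^-26 M.
The salt with the lower threshold [Cd^2+] precipitates first: CdS.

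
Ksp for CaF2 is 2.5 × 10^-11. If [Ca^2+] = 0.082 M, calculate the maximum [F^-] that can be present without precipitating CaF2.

[F^-] ≈ 1.7 × 10^-5 M

CaF2(s) ⇌ Ca^2+(aq) + 2 F^-(aq)
Ksp = [Ca^2+][F^-]^2
Precipitation begins when Q = Ksp. With [Ca^2+] = 0.082 M:
2.5 × 10^-11 = (0.082) × [F^-]^2
[F^-] = (2.5 × 10^-11 / 8.2 × 10^-2)^(1/2) = 1.7 × 10^-5 M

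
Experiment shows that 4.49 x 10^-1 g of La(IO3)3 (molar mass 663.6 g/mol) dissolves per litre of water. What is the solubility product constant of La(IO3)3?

Ksp ≈ 5.66e-12

Molar solubility s = (4.49 × 10^-1 g/L) / (663.6 g/mol) = 6.766 x 10^-4 M.
La(IO3)3(s) ⇌ La^3+ + 3 IO3^-
With molar solubility s: [La^3+] = s, [IO3^-] = 3s.
Ksp = [La^3+][IO3^-]^3
Substituting: Ksp = s(3s)^3 = 27s^4
Ksp = 27 × (6.766 × 10^-4)^4 = 5.66 × 10^-12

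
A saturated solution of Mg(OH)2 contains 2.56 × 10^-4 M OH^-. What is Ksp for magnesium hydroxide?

8.39e-12

Mg(OH)2(s) <=> Mg^2+(aq) + 2 OH^-(aq)
Stoichiometry gives [Mg^2+] = (1/2)[OH^-] = 1.280 x 10^-4 M.
Ksp = [Mg^2+][OH^-]^2
Ksp = 1.280 x 10^-4 × (2.56 × 10^-4)^2 = 8.39 × 10^-12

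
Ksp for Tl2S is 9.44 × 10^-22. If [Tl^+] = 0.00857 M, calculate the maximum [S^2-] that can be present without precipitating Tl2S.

Tl2S(s) ⇌ 2 Tl^+(aq) + S^2-(aq)
Ksp = [Tl^+]^2[S^2-]
Precipitation begins when Q = Ksp. With [Tl^+] = 0.00857 M:
9.44 × 10^-22 = (0.00857)^2 × [S^2-]
[S^2-] = (9.44 × 10^-22 / 7.344 x 10^-5) = 1.29 × 10^-17 M

[S^2-] ≈ 1.29 × 10^-17 M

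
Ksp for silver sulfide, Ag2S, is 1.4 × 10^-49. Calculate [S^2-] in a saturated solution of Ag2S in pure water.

[S^2-] = 3.3 x 10^-17 M

Ag2S(s) ⇌ 2 Ag^+(aq) + S^2-(aq)
Ksp = [Ag^+]^2[S^2-]
Let s = molar solubility. Then [Ag^+] = 2s and [S^2-] = s.
Ksp = (2s)^2s = 4s^3
s^3 = 1.4 × 10^-49 / 4, so s = 3.27 × 10^-17 M
[S^2-] = s = 3.3 × 10^-17 M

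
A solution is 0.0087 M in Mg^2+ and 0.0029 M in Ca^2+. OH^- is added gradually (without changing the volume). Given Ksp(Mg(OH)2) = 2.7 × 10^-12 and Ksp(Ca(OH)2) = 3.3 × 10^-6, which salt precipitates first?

Mg(OH)2

Precipitation of each salt starts when its ion product equals its Ksp.
For Mg(OH)2: 2.7 × 10^-12 = 0.0087 × [OH^-]^2  ⇒  [OH^-] = 1.8 × 10^-5 M.
For Ca(OH)2: 3.3 × 10^-6 = 0.0029 × [OH^-]^2  ⇒  [OH^-] = 3.4 × 10^-2 M.
The salt with the lower threshold [OH^-] precipitates first: Mg(OH)2.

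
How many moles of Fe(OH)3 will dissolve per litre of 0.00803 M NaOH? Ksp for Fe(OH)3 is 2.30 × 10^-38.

s = 4.44e-32 M

Fe(OH)3(s) <=> Fe^3+(aq) + 3 OH^-(aq)
Ksp = [Fe^3+][OH^-]^3
Let s be the molar solubility in this solution. [Fe^3+] = s, [OH^-] = 0.00803 + 3s ≈ 0.00803 (since OH^- from NaOH dominates).
Ksp ≈ s × (0.00803)^3
s = 4.44 × 10^-32 M
Check: 3s = 1.3 × 10^-31 ≪ 0.00803, so the approximation is valid.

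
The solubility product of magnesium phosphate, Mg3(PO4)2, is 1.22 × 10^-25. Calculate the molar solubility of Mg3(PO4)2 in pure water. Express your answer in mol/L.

Mg3(PO4)2(s) ⇌ 3 Mg^2+ + 2 PO4^3-
Ksp = [Mg^2+]^3[PO4^3-]^2
For each mole of Mg3(PO4)2 that dissolves: [Mg^2+] = 3s, [PO4^3-] = 2s.
Substituting: Ksp = (3s)^3(2s)^2 = 108s^5
s^5 = 1.22 × 10^-25 / 108, so s = 4.08 × 10^-6 M

s = 4.08 × 10^-6 M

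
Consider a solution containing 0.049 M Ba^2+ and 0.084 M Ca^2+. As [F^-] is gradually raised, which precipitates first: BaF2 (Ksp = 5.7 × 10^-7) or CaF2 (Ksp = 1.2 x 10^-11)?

CaF2

Precipitation of each salt starts when its ion product equals its Ksp.
For BaF2: 5.7 × 10^-7 = 0.049 × [F^-]^2  ⇒  [F^-] = 3.4 × 10^-3 M.
For CaF2: 1.2 x 10^-11 = 0.084 × [F^-]^2  ⇒  [F^-] = 1.2 × 10^-5 M.
The salt with the lower threshold [F^-] precipitates first: CaF2.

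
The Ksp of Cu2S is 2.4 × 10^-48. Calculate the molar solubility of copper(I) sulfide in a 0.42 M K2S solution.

s = 1.2 × 10^-24 M

Cu2S(s) <=> 2 Cu^+(aq) + S^2-(aq)
Ksp = [Cu^+]^2[S^2-]
Let s = moles of Cu2S that dissolve per litre. [Cu^+] = 2s, [S^2-] = 0.42 + s ≈ 0.42 (Ksp is small, so little additional dissolves).
Ksp ≈ (2s)^2 × 0.42
s = 1.2 x 10^-24 M
Check: s = 1.2 × 10^-24 ≪ 0.42, so the approximation is valid.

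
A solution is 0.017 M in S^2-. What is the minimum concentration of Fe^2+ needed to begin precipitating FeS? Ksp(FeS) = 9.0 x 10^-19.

FeS(s) ⇌ Fe^2+ + S^2-
Ksp = [Fe^2+][S^2-]
Precipitation begins when Q = Ksp. With [S^2-] = 0.017 M:
9.0 x 10^-19 = (0.017) × [Fe^2+]
[Fe^2+] = (9.0 x 10^-19 / 1.7 x 10^-2) = 5.3 × 10^-17 M

[Fe^2+] ≈ 5.3 x 10^-17 M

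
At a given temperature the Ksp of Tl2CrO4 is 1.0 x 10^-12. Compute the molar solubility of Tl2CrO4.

Tl2CrO4(s) ⇌ 2 Tl^+(aq) + CrO4^2-(aq)
Ksp = [Tl^+]^2[CrO4^2-]
If s mol/L of Tl2CrO4 dissolves, [Tl^+] = 2s and [CrO4^2-] = s.
Substituting: Ksp = (2s)^2s = 4s^3
s = (1.0 x 10^-12 / 4)^(1/3) = 6.3 × 10^-5 M

s ≈ 6.3 × 10^-5 M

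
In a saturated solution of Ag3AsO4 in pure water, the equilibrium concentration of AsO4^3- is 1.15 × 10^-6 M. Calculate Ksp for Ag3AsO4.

Ag3AsO4(s) ⇌ 3 Ag^+(aq) + AsO4^3-(aq)
Stoichiometry gives [Ag^+] = (3/1)[AsO4^3-] = 3.450 × 10^-6 M.
Ksp = [Ag^+]^3[AsO4^3-]
Ksp = (3.450 × 10^-6)^3 × 1.15 × 10^-6 = 4.72 × 10^-23

Ksp = 4.72 x 10^-23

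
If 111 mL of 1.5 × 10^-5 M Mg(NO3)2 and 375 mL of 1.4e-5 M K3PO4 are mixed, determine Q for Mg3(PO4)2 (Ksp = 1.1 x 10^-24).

Total volume = 111 + 375 = 486 mL.
[Mg^2+] = 1.5 × 10^-5 × (111/486) = 3.43 × 10^-6 M
[PO4^3-] = 1.4 × 10^-5 × (375/486) = 1.08 x 10^-5 M
Mg3(PO4)2(s) ⇌ 3 Mg^2+ + 2 PO4^3-, so Q = [Mg^2+]^3[PO4^3-]^2
Q = (3.43 x 10^-6)^3(1.08 × 10^-5)^2 = 4.7 x 10^-27
Q < Ksp, so no precipitate of Mg3(PO4)2 forms.

Q ≈ 4.7 × 10^-27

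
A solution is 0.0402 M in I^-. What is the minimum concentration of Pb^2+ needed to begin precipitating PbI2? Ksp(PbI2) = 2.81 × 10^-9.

PbI2(s) ⇌ Pb^2+(aq) + 2 I^-(aq)
Ksp = [Pb^2+][I^-]^2
Precipitation begins when Q = Ksp. With [I^-] = 0.0402 M:
2.81 × 10^-9 = (0.0402)^2 × [Pb^2+]
[Pb^2+] = (2.81 × 10^-9 / 1.616 x 10^-3) = 1.74 x 10^-6 M

[Pb^2+] = 1.74 × 10^-6 M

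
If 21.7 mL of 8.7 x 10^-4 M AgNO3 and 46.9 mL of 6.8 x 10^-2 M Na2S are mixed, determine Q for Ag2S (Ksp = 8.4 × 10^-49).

Total volume = 21.7 + 46.9 = 68.6 mL.
[Ag^+] = 8.7 × 10^-4 × (21.7/68.6) = 2.75 x 10^-4 M
[S^2-] = 6.8 × 10^-2 × (46.9/68.6) = 4.65 × 10^-2 M
Ag2S(s) ⇌ 2 Ag^+ + S^2-, so Q = [Ag^+]^2[S^2-]
Q = (2.75 x 10^-4)^2(4.65 × 10^-2) = 3.5 × 10^-9
Q > Ksp, so Ag2S will precipitate.

Q = 3.5 × 10^-9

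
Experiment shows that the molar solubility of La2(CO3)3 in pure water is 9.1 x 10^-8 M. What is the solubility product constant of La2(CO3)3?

La2(CO3)3(s) ⇌ 2 La^3+ + 3 CO3^2-
For each mole of La2(CO3)3 that dissolves: [La^3+] = 2s, [CO3^2-] = 3s.
Ksp = [La^3+]^2[CO3^2-]^3
Ksp = (2s)^2(3s)^3 = 108s^5
Ksp = 108 × (9.1 × 10^-8)^5 = 6.7 × 10^-34

Ksp = 6.7e-34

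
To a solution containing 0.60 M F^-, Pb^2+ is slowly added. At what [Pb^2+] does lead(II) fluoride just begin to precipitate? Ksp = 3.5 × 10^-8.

PbF2(s) ⇌ Pb^2+ + 2 F^-
Ksp = [Pb^2+][F^-]^2
Precipitation begins when Q = Ksp. With [F^-] = 0.60 M:
3.5 × 10^-8 = (0.60)^2 × [Pb^2+]
[Pb^2+] = (3.5 × 10^-8 / 3.60 × 10^-1) = 9.7 × 10^-8 M

[Pb^2+] = 9.7 x 10^-8 M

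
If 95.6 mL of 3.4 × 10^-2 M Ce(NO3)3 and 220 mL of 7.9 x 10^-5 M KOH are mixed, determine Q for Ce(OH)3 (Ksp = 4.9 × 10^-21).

Q = 1.7 × 10^-15

Total volume = 95.6 + 220 = 315.6 mL.
[Ce^3+] = 3.4 x 10^-2 × (95.6/315.6) = 1.03 × 10^-2 M
[OH^-] = 7.9 × 10^-5 × (220/315.6) = 5.51 × 10^-5 M
Ce(OH)3(s) <=> Ce^3+(aq) + 3 OH^-(aq), so Q = [Ce^3+][OH^-]^3
Q = (1.03 x 10^-2)(5.51 × 10^-5)^3 = 1.7 × 10^-15
Q > Ksp, so Ce(OH)3 will precipitate.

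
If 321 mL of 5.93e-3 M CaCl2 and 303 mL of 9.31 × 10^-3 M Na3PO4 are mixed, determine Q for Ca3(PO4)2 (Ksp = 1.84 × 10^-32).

Total volume = 321 + 303 = 624 mL.
[Ca^2+] = 5.93 × 10^-3 × (321/624) = 3.051 × 10^-3 M
[PO4^3-] = 9.31 x 10^-3 × (303/624) = 4.521 × 10^-3 M
Ca3(PO4)2(s) ⇌ 3 Ca^2+ + 2 PO4^3-, so Q = [Ca^2+]^3[PO4^3-]^2
Q = (3.051 × 10^-3)^3(4.521 × 10^-3)^2 = 5.80 × 10^-13
Q > Ksp, so Ca3(PO4)2 will precipitate.

Q ≈ 5.80e-13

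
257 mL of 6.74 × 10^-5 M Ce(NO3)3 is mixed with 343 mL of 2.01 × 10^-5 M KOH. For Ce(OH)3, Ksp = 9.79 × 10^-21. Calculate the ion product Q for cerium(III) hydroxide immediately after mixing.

Total volume = 257 + 343 = 600 mL.
[Ce^3+] = 6.74 × 10^-5 × (257/600) = 2.887 × 10^-5 M
[OH^-] = 2.01 × 10^-5 × (343/600) = 1.149 × 10^-5 M
Ce(OH)3(s) ⇌ Ce^3+(aq) + 3 OH^-(aq), so Q = [Ce^3+][OH^-]^3
Q = (2.887 x 10^-5)(1.149 x 10^-5)^3 = 4.38 × 10^-20
Q > Ksp, so Ce(OH)3 will precipitate.

Q = 4.38 × 10^-20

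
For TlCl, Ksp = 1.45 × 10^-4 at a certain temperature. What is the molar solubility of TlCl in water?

TlCl(s) ⇌ Tl^+ + Cl^-
Ksp = [Tl^+][Cl^-]
Let s = molar solubility. Then [Tl^+] = s and [Cl^-] = s.
Ksp = s^2
s = (1.45 × 10^-4)^(1/2) = 1.20 x 10^-2 M

s ≈ 1.20 x 10^-2 M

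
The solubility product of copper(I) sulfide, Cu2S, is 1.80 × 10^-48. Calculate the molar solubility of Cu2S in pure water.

7.66 x 10^-17 M

Cu2S(s) <=> 2 Cu^+(aq) + S^2-(aq)
Ksp = [Cu^+]^2[S^2-]
With molar solubility s: [Cu^+] = 2s, [S^2-] = s.
Ksp = (2s)^2s = 4s^3
s = (1.80 × 10^-48 / 4)^(1/3) = 7.66 × 10^-17 M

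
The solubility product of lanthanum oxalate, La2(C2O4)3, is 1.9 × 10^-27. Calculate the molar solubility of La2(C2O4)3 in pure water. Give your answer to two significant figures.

s = 1.8 × 10^-6 M

La2(C2O4)3(s) ⇌ 2 La^3+ + 3 C2O4^2-
Ksp = [La^3+]^2[C2O4^2-]^3
Let s = molar solubility. Then [La^3+] = 2s and [C2O4^2-] = 3s.
Substituting: Ksp = (2s)^2(3s)^3 = 108s^5
s = (1.9 × 10^-27 / 108)^(1/5) = 1.8 × 10^-6 M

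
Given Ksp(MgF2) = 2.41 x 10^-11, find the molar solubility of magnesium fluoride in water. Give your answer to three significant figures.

MgF2(s) <=> Mg^2+(aq) + 2 F^-(aq)
Ksp = [Mg^2+][F^-]^2
For each mole of MgF2 that dissolves: [Mg^2+] = s, [F^-] = 2s.
Substituting: Ksp = s(2s)^2 = 4s^3
s^3 = 2.41 x 10^-11 / 4, so s = 1.82 × 10^-4 M

1.82 × 10^-4 M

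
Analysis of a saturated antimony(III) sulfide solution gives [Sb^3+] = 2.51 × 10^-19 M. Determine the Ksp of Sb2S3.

Ksp ≈ 3.36 x 10^-93

Sb2S3(s) ⇌ 2 Sb^3+(aq) + 3 S^2-(aq)
Stoichiometry gives [S^2-] = (3/2)[Sb^3+] = 3.765 x 10^-19 M.
Ksp = [Sb^3+]^2[S^2-]^3
Ksp = (2.51 × 10^-19)^2 × (3.765 × 10^-19)^3 = 3.36 × 10^-93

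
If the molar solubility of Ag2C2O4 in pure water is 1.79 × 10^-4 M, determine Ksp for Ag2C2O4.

Ksp ≈ 2.29 × 10^-11

Ag2C2O4(s) ⇌ 2 Ag^+(aq) + C2O4^2-(aq)
If s mol/L of Ag2C2O4 dissolves, [Ag^+] = 2s and [C2O4^2-] = s.
Ksp = [Ag^+]^2[C2O4^2-]
Substituting: Ksp = (2s)^2s = 4s^3
Ksp = 4 × (1.79 x 10^-4)^3 = 2.29 × 10^-11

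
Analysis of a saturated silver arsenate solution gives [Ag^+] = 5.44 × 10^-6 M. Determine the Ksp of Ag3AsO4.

Ksp = 2.92e-22

Ag3AsO4(s) ⇌ 3 Ag^+(aq) + AsO4^3-(aq)
Stoichiometry gives [AsO4^3-] = (1/3)[Ag^+] = 1.813 x 10^-6 M.
Ksp = [Ag^+]^3[AsO4^3-]
Ksp = (5.44 × 10^-6)^3 × 1.813 × 10^-6 = 2.92 x 10^-22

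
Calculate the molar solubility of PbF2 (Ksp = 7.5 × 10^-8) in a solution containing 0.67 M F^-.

1.7 x 10^-7 M

PbF2(s) ⇌ Pb^2+ + 2 F^-
Ksp = [Pb^2+][F^-]^2
If s mol/L dissolves here, [Pb^2+] = s, [F^-] = 0.67 + 2s ≈ 0.67 (since the F^- already present dominates).
Ksp ≈ s × (0.67)^2
s = 1.7 × 10^-7 M
Check: 2s = 3.3 × 10^-7 ≪ 0.67, so the approximation is valid.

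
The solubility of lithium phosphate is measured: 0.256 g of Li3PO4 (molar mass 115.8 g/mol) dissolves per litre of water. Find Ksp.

Molar solubility s = (2.56 x 10^-1 g/L) / (115.8 g/mol) = 2.211 × 10^-3 M.
Li3PO4(s) ⇌ 3 Li^+ + PO4^3-
With molar solubility s: [Li^+] = 3s, [PO4^3-] = s.
Ksp = [Li^+]^3[PO4^3-]
Substituting: Ksp = (3s)^3s = 27s^4
Ksp = 27 × (2.211 × 10^-3)^4 = 6.45 x 10^-10

6.45 × 10^-10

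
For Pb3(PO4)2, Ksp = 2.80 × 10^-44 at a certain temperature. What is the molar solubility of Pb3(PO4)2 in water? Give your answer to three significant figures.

7.63 × 10^-10 M

Pb3(PO4)2(s) ⇌ 3 Pb^2+ + 2 PO4^3-
Ksp = [Pb^2+]^3[PO4^3-]^2
For each mole of Pb3(PO4)2 that dissolves: [Pb^2+] = 3s, [PO4^3-] = 2s.
So Ksp = (3s)^3 × (2s)^2 = 108s^5
s^5 = 2.80 × 10^-44 / 108, so s = 7.63 × 10^-10 M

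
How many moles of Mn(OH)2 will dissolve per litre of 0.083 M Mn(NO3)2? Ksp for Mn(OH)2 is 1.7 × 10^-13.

7.2 x 10^-7 M

Mn(OH)2(s) ⇌ Mn^2+ + 2 OH^-
Ksp = [Mn^2+][OH^-]^2
If s mol/L dissolves here, [Mn^2+] = 0.083 + s ≈ 0.083, [OH^-] = 2s (since Mn^2+ from Mn(NO3)2 dominates).
Ksp ≈ 0.083 × (2s)^2
s = 7.2 × 10^-7 M
Check: s = 7.2 × 10^-7 ≪ 0.083, so the approximation is valid.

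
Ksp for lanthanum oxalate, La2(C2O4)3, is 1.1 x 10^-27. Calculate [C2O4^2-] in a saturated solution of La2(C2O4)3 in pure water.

[C2O4^2-] = 4.8e-6 M

La2(C2O4)3(s) ⇌ 2 La^3+ + 3 C2O4^2-
Ksp = [La^3+]^2[C2O4^2-]^3
With molar solubility s: [La^3+] = 2s, [C2O4^2-] = 3s.
So Ksp = (2s)^2 × (3s)^3 = 108s^5
s = (1.1 x 10^-27 / 108)^(1/5) = 1.59 x 10^-6 M
[C2O4^2-] = 3s = 4.8 × 10^-6 M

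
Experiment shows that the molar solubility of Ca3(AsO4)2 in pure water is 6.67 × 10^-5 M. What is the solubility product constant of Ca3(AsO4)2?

1.43 × 10^-19

Ca3(AsO4)2(s) ⇌ 3 Ca^2+ + 2 AsO4^3-
With molar solubility s: [Ca^2+] = 3s, [AsO4^3-] = 2s.
Ksp = [Ca^2+]^3[AsO4^3-]^2
So Ksp = (3s)^3 × (2s)^2 = 108s^5
With s = 6.67 x 10^-5: Ksp = 1.43 × 10^-19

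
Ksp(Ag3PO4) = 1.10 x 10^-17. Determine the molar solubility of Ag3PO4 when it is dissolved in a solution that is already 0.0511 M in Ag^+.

s ≈ 8.24 × 10^-14 M

Ag3PO4(s) ⇌ 3 Ag^+(aq) + PO4^3-(aq)
Ksp = [Ag^+]^3[PO4^3-]
Let s be the molar solubility in this solution. [Ag^+] = 0.0511 + 3s ≈ 0.0511, [PO4^3-] = s (common-ion effect: Ag^+ is already 0.0511 M).
Ksp ≈ (0.0511)^3 × s
s = 8.24 x 10^-14 M
Check: 3s = 2.5 × 10^-13 ≪ 0.0511, so the approximation is valid.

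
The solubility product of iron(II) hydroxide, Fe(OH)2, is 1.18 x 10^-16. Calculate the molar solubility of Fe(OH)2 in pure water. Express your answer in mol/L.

s ≈ 3.09 × 10^-6 M

Fe(OH)2(s) <=> Fe^2+ + 2 OH^-
Ksp = [Fe^2+][OH^-]^2
For each mole of Fe(OH)2 that dissolves: [Fe^2+] = s, [OH^-] = 2s.
Ksp = s(2s)^2 = 4s^3
s^3 = 1.18 x 10^-16 / 4, so s = 3.09 × 10^-6 M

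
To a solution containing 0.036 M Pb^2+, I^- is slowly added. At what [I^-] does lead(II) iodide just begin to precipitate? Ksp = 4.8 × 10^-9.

PbI2(s) <=> Pb^2+ + 2 I^-
Ksp = [Pb^2+][I^-]^2
Precipitation begins when Q = Ksp. With [Pb^2+] = 0.036 M:
4.8 × 10^-9 = (0.036) × [I^-]^2
[I^-] = (4.8 × 10^-9 / 3.6 × 10^-2)^(1/2) = 3.7 × 10^-4 M

[I^-] ≈ 3.7 × 10^-4 M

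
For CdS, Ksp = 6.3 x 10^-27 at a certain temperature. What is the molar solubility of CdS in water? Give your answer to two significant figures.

s = 7.9 × 10^-14 M

CdS(s) ⇌ Cd^2+ + S^2-
Ksp = [Cd^2+][S^2-]
Let s = molar solubility. Then [Cd^2+] = s and [S^2-] = s.
Ksp = s × s = s^2
s = √(6.3 x 10^-27) = 7.9 × 10^-14 M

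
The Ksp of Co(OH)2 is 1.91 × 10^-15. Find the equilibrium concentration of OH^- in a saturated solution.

[OH^-] = 1.56 × 10^-5 M

Co(OH)2(s) ⇌ Co^2+(aq) + 2 OH^-(aq)
Ksp = [Co^2+][OH^-]^2
If s mol/L of Co(OH)2 dissolves, [Co^2+] = s and [OH^-] = 2s.
Ksp = s(2s)^2 = 4s^3
s = (1.91 × 10^-15 / 4)^(1/3) = 7.816 × 10^-6 M
[OH^-] = 2s = 1.56 × 10^-5 M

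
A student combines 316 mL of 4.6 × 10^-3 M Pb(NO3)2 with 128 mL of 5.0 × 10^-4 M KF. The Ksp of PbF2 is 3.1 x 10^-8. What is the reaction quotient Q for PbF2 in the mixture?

Total volume = 316 + 128 = 444 mL.
[Pb^2+] = 4.6 × 10^-3 × (316/444) = 3.27 × 10^-3 M
[F^-] = 5.0 × 10^-4 × (128/444) = 1.44 × 10^-4 M
PbF2(s) <=> Pb^2+(aq) + 2 F^-(aq), so Q = [Pb^2+][F^-]^2
Q = (3.27 × 10^-3)(1.44 × 10^-4)^2 = 6.8 x 10^-11
Q < Ksp, so no precipitate of PbF2 forms.

Q = 6.8 × 10^-11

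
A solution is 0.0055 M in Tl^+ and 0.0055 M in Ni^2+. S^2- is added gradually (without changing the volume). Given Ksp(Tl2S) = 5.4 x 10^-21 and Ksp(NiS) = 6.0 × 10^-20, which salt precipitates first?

NiS

Precipitation of each salt starts when its ion product equals its Ksp.
For Tl2S: 5.4 x 10^-21 = (0.0055)^2 × [S^2-]  ⇒  [S^2-] = 1.8 x 10^-16 M.
For NiS: 6.0 × 10^-20 = 0.0055 × [S^2-]  ⇒  [S^2-] = 1.1 × 10^-17 M.
The salt with the lower threshold [S^2-] precipitates first: NiS.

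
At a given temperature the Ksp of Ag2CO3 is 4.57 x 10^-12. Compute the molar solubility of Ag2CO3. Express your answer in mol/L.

s = 1.05 × 10^-4 M

Ag2CO3(s) <=> 2 Ag^+ + CO3^2-
Ksp = [Ag^+]^2[CO3^2-]
With molar solubility s: [Ag^+] = 2s, [CO3^2-] = s.
Substituting: Ksp = (2s)^2s = 4s^3
s = (4.57 x 10^-12 / 4)^(1/3) = 1.05 x 10^-4 M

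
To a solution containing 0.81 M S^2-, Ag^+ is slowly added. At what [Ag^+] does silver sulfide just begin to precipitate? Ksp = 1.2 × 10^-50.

Ag2S(s) ⇌ 2 Ag^+ + S^2-
Ksp = [Ag^+]^2[S^2-]
Precipitation begins when Q = Ksp. With [S^2-] = 0.81 M:
1.2 × 10^-50 = (0.81) × [Ag^+]^2
[Ag^+] = (1.2 × 10^-50 / 8.1 x 10^-1)^(1/2) = 1.2 × 10^-25 M

[Ag^+] = 1.2 x 10^-25 M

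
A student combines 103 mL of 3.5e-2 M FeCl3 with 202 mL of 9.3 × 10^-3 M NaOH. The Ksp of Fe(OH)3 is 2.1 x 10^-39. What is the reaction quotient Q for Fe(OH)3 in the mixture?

Total volume = 103 + 202 = 305 mL.
[Fe^3+] = 3.5 × 10^-2 × (103/305) = 1.18 × 10^-2 M
[OH^-] = 9.3 × 10^-3 × (202/305) = 6.16 × 10^-3 M
Fe(OH)3(s) ⇌ Fe^3+(aq) + 3 OH^-(aq), so Q = [Fe^3+][OH^-]^3
Q = (1.18 x 10^-2)(6.16 × 10^-3)^3 = 2.8 × 10^-9
Q > Ksp, so Fe(OH)3 will precipitate.

Q = 2.8 × 10^-9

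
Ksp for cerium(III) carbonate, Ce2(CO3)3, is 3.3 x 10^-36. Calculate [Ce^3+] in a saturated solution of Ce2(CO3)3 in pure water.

[Ce^3+] ≈ 6.3 x 10^-8 M

Ce2(CO3)3(s) <=> 2 Ce^3+ + 3 CO3^2-
Ksp = [Ce^3+]^2[CO3^2-]^3
If s mol/L of Ce2(CO3)3 dissolves, [Ce^3+] = 2s and [CO3^2-] = 3s.
Ksp = (2s)^2(3s)^3 = 108s^5
s = (3.3 x 10^-36 / 108)^(1/5) = 3.14 × 10^-8 M
[Ce^3+] = 2s = 6.3 x 10^-8 M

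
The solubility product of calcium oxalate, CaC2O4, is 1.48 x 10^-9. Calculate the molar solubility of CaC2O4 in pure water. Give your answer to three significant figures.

CaC2O4(s) <=> Ca^2+ + C2O4^2-
Ksp = [Ca^2+][C2O4^2-]
If s mol/L of CaC2O4 dissolves, [Ca^2+] = s and [C2O4^2-] = s.
Ksp = s^2
s = (1.48 x 10^-9)^(1/2) = 3.85 x 10^-5 M

3.85 x 10^-5 M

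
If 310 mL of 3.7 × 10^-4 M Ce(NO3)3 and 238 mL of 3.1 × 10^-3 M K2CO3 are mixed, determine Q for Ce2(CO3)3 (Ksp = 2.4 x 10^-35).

Total volume = 310 + 238 = 548 mL.
[Ce^3+] = 3.7 × 10^-4 × (310/548) = 2.09 × 10^-4 M
[CO3^2-] = 3.1 × 10^-3 × (238/548) = 1.35 × 10^-3 M
Ce2(CO3)3(s) <=> 2 Ce^3+(aq) + 3 CO3^2-(aq), so Q = [Ce^3+]^2[CO3^2-]^3
Q = (2.09 × 10^-4)^2(1.35 x 10^-3)^3 = 1.1 × 10^-16
Q > Ksp, so Ce2(CO3)3 will precipitate.

Q ≈ 1.1 × 10^-16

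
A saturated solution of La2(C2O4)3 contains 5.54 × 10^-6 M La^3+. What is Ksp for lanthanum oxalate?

La2(C2O4)3(s) ⇌ 2 La^3+(aq) + 3 C2O4^2-(aq)
Stoichiometry gives [C2O4^2-] = (3/2)[La^3+] = 8.310 × 10^-6 M.
Ksp = [La^3+]^2[C2O4^2-]^3
Ksp = (5.54 x 10^-6)^2 × (8.310 x 10^-6)^3 = 1.76 x 10^-26

Ksp ≈ 1.76e-26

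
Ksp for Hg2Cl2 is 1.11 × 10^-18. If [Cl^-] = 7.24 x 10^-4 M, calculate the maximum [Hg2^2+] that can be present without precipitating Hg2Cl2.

2.12 × 10^-12 M

Hg2Cl2(s) ⇌ Hg2^2+(aq) + 2 Cl^-(aq)
Ksp = [Hg2^2+][Cl^-]^2
Precipitation begins when Q = Ksp. With [Cl^-] = 7.24 x 10^-4 M:
1.11 × 10^-18 = (7.24 x 10^-4)^2 × [Hg2^2+]
[Hg2^2+] = (1.11 × 10^-18 / 5.242 x 10^-7) = 2.12 × 10^-12 M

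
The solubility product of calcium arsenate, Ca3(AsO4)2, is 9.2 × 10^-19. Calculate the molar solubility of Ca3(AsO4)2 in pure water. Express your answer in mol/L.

Ca3(AsO4)2(s) <=> 3 Ca^2+(aq) + 2 AsO4^3-(aq)
Ksp = [Ca^2+]^3[AsO4^3-]^2
With molar solubility s: [Ca^2+] = 3s, [AsO4^3-] = 2s.
So Ksp = (3s)^3 × (2s)^2 = 108s^5
Solving, s = (9.2 × 10^-19/108)^(1/5) = 9.7 × 10^-5 M

9.7 × 10^-5 M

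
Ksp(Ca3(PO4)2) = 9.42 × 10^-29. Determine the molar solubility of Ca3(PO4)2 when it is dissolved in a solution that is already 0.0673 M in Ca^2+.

Ca3(PO4)2(s) ⇌ 3 Ca^2+(aq) + 2 PO4^3-(aq)
Ksp = [Ca^2+]^3[PO4^3-]^2
If s mol/L dissolves here, [Ca^2+] = 0.0673 + 3s ≈ 0.0673, [PO4^3-] = 2s (Ksp is small, so little additional dissolves).
Ksp ≈ (0.0673)^3 × (2s)^2
s = 2.78 × 10^-13 M
Check: 3s = 8.3 × 10^-13 ≪ 0.0673, so the approximation is valid.

s = 2.78e-13 M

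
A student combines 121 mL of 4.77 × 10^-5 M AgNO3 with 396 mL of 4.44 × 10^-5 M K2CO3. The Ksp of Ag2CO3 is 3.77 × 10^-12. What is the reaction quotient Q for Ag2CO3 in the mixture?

Q ≈ 4.24 × 10^-15

Total volume = 121 + 396 = 517 mL.
[Ag^+] = 4.77 x 10^-5 × (121/517) = 1.116 x 10^-5 M
[CO3^2-] = 4.44 × 10^-5 × (396/517) = 3.401 × 10^-5 M
Ag2CO3(s) ⇌ 2 Ag^+(aq) + CO3^2-(aq), so Q = [Ag^+]^2[CO3^2-]
Q = (1.116 × 10^-5)^2(3.401 x 10^-5) = 4.24 × 10^-15
Q < Ksp, so no precipitate of Ag2CO3 forms.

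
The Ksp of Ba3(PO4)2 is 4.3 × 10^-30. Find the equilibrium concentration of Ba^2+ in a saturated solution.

[Ba^2+] = 1.6 × 10^-6 M

Ba3(PO4)2(s) <=> 3 Ba^2+(aq) + 2 PO4^3-(aq)
Ksp = [Ba^2+]^3[PO4^3-]^2
Let s = molar solubility. Then [Ba^2+] = 3s and [PO4^3-] = 2s.
Substituting: Ksp = (3s)^3(2s)^2 = 108s^5
Solving, s = (4.3 × 10^-30/108)^(1/5) = 5.25 × 10^-7 M
[Ba^2+] = 3s = 1.6 × 10^-6 M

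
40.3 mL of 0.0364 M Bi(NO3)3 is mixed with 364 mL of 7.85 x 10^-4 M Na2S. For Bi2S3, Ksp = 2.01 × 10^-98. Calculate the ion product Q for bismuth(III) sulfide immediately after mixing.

Total volume = 40.3 + 364 = 404.3 mL.
[Bi^3+] = 3.64 × 10^-2 × (40.3/404.3) = 3.628 × 10^-3 M
[S^2-] = 7.85 x 10^-4 × (364/404.3) = 7.068 x 10^-4 M
Bi2S3(s) ⇌ 2 Bi^3+(aq) + 3 S^2-(aq), so Q = [Bi^3+]^2[S^2-]^3
Q = (3.628 x 10^-3)^2(7.068 × 10^-4)^3 = 4.65 x 10^-15
Q > Ksp, so Bi2S3 will precipitate.

Q = 4.65 x 10^-15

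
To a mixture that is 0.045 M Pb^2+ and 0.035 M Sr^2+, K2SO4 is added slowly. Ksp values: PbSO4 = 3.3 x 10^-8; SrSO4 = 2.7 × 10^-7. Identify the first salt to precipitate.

Each salt begins to precipitate when Q = Ksp, i.e. when [SO4^2-] reaches its threshold.
For PbSO4: 3.3 x 10^-8 = 0.045 × [SO4^2-]  ⇒  [SO4^2-] = 7.3 × 10^-7 M.
For SrSO4: 2.7 × 10^-7 = 0.035 × [SO4^2-]  ⇒  [SO4^2-] = 7.7 × 10^-6 M.
The salt with the lower threshold [SO4^2-] precipitates first: PbSO4.

PbSO4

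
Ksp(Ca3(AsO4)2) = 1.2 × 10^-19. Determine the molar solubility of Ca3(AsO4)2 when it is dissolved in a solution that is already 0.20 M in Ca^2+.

s ≈ 1.9 × 10^-9 M

Ca3(AsO4)2(s) ⇌ 3 Ca^2+(aq) + 2 AsO4^3-(aq)
Ksp = [Ca^2+]^3[AsO4^3-]^2
Let s = moles of Ca3(AsO4)2 that dissolve per litre. [Ca^2+] = 0.20 + 3s ≈ 0.20, [AsO4^3-] = 2s (since the Ca^2+ already present dominates).
Ksp ≈ (0.20)^3 × (2s)^2
s = 1.9 x 10^-9 M
Check: 3s = 5.8 × 10^-9 ≪ 0.20, so the approximation is valid.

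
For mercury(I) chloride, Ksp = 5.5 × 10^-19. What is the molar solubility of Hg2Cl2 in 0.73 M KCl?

s = 1.0e-18 M

Hg2Cl2(s) <=> Hg2^2+ + 2 Cl^-
Ksp = [Hg2^2+][Cl^-]^2
If s mol/L dissolves here, [Hg2^2+] = s, [Cl^-] = 0.73 + 2s ≈ 0.73 (common-ion effect: Cl^- is already 0.73 M).
Ksp ≈ s × (0.73)^2
s = 1.0 × 10^-18 M
Check: 2s = 2.1 x 10^-18 ≪ 0.73, so the approximation is valid.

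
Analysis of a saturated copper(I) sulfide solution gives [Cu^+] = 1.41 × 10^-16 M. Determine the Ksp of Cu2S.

Ksp = 1.40 × 10^-48

Cu2S(s) ⇌ 2 Cu^+ + S^2-
Stoichiometry gives [S^2-] = (1/2)[Cu^+] = 7.050 × 10^-17 M.
Ksp = [Cu^+]^2[S^2-]
Ksp = (1.41 × 10^-16)^2 × 7.050 × 10^-17 = 1.40 × 10^-48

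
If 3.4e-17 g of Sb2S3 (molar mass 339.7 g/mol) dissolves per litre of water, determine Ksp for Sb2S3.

Molar solubility s = (3.4 × 10^-17 g/L) / (339.7 g/mol) = 1.00 × 10^-19 M.
Sb2S3(s) ⇌ 2 Sb^3+(aq) + 3 S^2-(aq)
If s mol/L of Sb2S3 dissolves, [Sb^3+] = 2s and [S^2-] = 3s.
Ksp = [Sb^3+]^2[S^2-]^3
Substituting: Ksp = (2s)^2(3s)^3 = 108s^5
With s = 1.00 × 10^-19: Ksp = 1.1 × 10^-93

Ksp ≈ 1.1 x 10^-93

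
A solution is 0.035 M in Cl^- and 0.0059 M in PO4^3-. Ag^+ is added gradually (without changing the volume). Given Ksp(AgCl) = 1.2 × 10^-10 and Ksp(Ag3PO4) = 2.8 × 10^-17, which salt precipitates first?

Each salt begins to precipitate when Q = Ksp, i.e. when [Ag^+] reaches its threshold.
For AgCl: 1.2 × 10^-10 = 0.035 × [Ag^+]  ⇒  [Ag^+] = 3.4 × 10^-9 M.
For Ag3PO4: 2.8 × 10^-17 = 0.0059 × [Ag^+]^3  ⇒  [Ag^+] = 1.7 x 10^-5 M.
The salt with the lower threshold [Ag^+] precipitates first: AgCl.

AgCl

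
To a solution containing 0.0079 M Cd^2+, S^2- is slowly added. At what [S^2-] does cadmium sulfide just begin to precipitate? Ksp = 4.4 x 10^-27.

[S^2-] ≈ 5.6 x 10^-25 M

CdS(s) ⇌ Cd^2+(aq) + S^2-(aq)
Ksp = [Cd^2+][S^2-]
Precipitation begins when Q = Ksp. With [Cd^2+] = 0.0079 M:
4.4 x 10^-27 = (0.0079) × [S^2-]
[S^2-] = (4.4 x 10^-27 / 7.9 x 10^-3) = 5.6 × 10^-25 M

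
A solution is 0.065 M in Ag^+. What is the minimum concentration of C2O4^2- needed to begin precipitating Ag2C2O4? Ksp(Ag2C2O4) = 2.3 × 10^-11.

Ag2C2O4(s) <=> 2 Ag^+(aq) + C2O4^2-(aq)
Ksp = [Ag^+]^2[C2O4^2-]
Precipitation begins when Q = Ksp. With [Ag^+] = 0.065 M:
2.3 × 10^-11 = (0.065)^2 × [C2O4^2-]
[C2O4^2-] = (2.3 × 10^-11 / 4.23 × 10^-3) = 5.4 × 10^-9 M

[C2O4^2-] = 5.4 x 10^-9 M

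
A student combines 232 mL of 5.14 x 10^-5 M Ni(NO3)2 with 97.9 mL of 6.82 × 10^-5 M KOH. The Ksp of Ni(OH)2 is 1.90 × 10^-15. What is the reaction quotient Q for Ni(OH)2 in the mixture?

Q = 1.48 × 10^-14

Total volume = 232 + 97.9 = 329.9 mL.
[Ni^2+] = 5.14 × 10^-5 × (232/329.9) = 3.615 x 10^-5 M
[OH^-] = 6.82 x 10^-5 × (97.9/329.9) = 2.024 x 10^-5 M
Ni(OH)2(s) ⇌ Ni^2+(aq) + 2 OH^-(aq), so Q = [Ni^2+][OH^-]^2
Q = (3.615 × 10^-5)(2.024 × 10^-5)^2 = 1.48 x 10^-14
Q > Ksp, so Ni(OH)2 will precipitate.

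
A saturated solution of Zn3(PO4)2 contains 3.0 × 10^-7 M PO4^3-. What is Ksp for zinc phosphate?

Zn3(PO4)2(s) ⇌ 3 Zn^2+(aq) + 2 PO4^3-(aq)
Stoichiometry gives [Zn^2+] = (3/2)[PO4^3-] = 4.50 × 10^-7 M.
Ksp = [Zn^2+]^3[PO4^3-]^2
Ksp = (4.50 × 10^-7)^3 × (3.0 × 10^-7)^2 = 8.2 × 10^-33

Ksp = 8.2 × 10^-33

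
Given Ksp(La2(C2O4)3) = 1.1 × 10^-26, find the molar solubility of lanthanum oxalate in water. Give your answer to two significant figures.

s ≈ 2.5 × 10^-6 M

La2(C2O4)3(s) ⇌ 2 La^3+ + 3 C2O4^2-
Ksp = [La^3+]^2[C2O4^2-]^3
For each mole of La2(C2O4)3 that dissolves: [La^3+] = 2s, [C2O4^2-] = 3s.
Ksp = (2s)^2(3s)^3 = 108s^5
Solving, s = (1.1 × 10^-26/108)^(1/5) = 2.5 × 10^-6 M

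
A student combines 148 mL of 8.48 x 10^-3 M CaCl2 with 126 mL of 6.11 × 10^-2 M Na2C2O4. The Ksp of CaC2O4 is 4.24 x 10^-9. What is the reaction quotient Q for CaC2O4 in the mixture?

Total volume = 148 + 126 = 274 mL.
[Ca^2+] = 8.48 × 10^-3 × (148/274) = 4.580 × 10^-3 M
[C2O4^2-] = 6.11 x 10^-2 × (126/274) = 2.810 × 10^-2 M
CaC2O4(s) ⇌ Ca^2+ + C2O4^2-, so Q = [Ca^2+][C2O4^2-]
Q = (4.580 × 10^-3)(2.810 x 10^-2) = 1.29 x 10^-4
Q > Ksp, so CaC2O4 will precipitate.

1.29 × 10^-4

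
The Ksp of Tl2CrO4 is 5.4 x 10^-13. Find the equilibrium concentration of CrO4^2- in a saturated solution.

[CrO4^2-] ≈ 5.1 × 10^-5 M

Tl2CrO4(s) <=> 2 Tl^+(aq) + CrO4^2-(aq)
Ksp = [Tl^+]^2[CrO4^2-]
Let s = molar solubility. Then [Tl^+] = 2s and [CrO4^2-] = s.
Substituting: Ksp = (2s)^2s = 4s^3
s = (5.4 x 10^-13 / 4)^(1/3) = 5.13 × 10^-5 M
[CrO4^2-] = s = 5.1 × 10^-5 M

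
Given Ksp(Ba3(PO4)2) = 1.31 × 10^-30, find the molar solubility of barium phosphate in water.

Ba3(PO4)2(s) <=> 3 Ba^2+(aq) + 2 PO4^3-(aq)
Ksp = [Ba^2+]^3[PO4^3-]^2
For each mole of Ba3(PO4)2 that dissolves: [Ba^2+] = 3s, [PO4^3-] = 2s.
Substituting: Ksp = (3s)^3(2s)^2 = 108s^5
s = (1.31 × 10^-30 / 108)^(1/5) = 4.14 × 10^-7 M

s ≈ 4.14e-7 M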